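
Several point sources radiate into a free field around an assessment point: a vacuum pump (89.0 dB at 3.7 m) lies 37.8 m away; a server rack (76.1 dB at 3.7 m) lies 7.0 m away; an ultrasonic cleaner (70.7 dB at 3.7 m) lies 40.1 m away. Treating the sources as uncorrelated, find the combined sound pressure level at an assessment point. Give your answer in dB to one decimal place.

72.8 dB

Apply inverse-square spreading to bring every level to the receiver, then sum 10^(L/10).
vacuum pump: 89.0 − 20·log₁₀(37.8/3.7) = 89.0 − 20.19 = 68.81 dB.
server rack: 76.1 − 20·log₁₀(7.0/3.7) = 76.1 − 5.54 = 70.56 dB.
ultrasonic cleaner: 70.7 − 20·log₁₀(40.1/3.7) = 70.7 − 20.70 = 50.00 dB.
Σ 10^(L/10) = 1.909e+07 → L_total = 10·log₁₀(1.909e+07) = 72.81 dB.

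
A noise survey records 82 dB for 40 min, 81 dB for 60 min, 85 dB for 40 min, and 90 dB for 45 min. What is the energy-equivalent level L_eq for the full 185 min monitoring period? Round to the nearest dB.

Weight each interval's intensity by its duration and average over T = 185 min:
Σ tᵢ·10^(Lᵢ/10) = 40·10^(82/10) + 60·10^(81/10) + 40·10^(85/10) + 45·10^(90/10) = 7.154e+10.
L_eq = 10·log₁₀(7.154e+10/185) = 85.87 dB.

86 dB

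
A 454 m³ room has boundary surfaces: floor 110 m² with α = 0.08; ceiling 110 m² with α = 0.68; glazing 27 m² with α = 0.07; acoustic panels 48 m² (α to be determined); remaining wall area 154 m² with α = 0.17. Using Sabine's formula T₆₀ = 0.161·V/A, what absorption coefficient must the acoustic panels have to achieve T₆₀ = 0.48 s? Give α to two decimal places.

0.85

Required total absorption A = 0.161·454/0.48 = 152.28 m².
Absorption from the other surfaces = 110·0.08 + 110·0.68 + 27·0.07 + 154·0.17 = 111.67 m², so the acoustic panels must supply 40.61 m² over 48 m².
α = 40.61/48 = 0.846.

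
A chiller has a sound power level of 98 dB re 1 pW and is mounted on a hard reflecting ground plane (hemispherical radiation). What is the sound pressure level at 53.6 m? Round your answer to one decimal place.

55.4 dB

Free-field hemispherical radiation: L_p = L_w − 10·log₁₀(2π·r²), r = 53.6 m.
2π·r² = 1.805e+04 m², 10·log₁₀ of that is 42.565 dB.
L_p = 98 − 42.565 = 55.43 dB.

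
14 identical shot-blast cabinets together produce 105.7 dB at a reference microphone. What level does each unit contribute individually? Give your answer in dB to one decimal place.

94.2 dB

For N identical incoherent sources L_total = L₁ + 10·log₁₀ N, so L₁ = 105.7 − 10·log₁₀(14) = 105.7 − 11.461.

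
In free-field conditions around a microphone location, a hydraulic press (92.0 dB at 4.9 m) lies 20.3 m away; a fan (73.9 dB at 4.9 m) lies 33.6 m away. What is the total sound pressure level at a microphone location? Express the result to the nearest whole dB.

First find each source's level at the receiver (point-source: −20·log₁₀(r/r_ref)), then combine on an intensity basis.
hydraulic press: 92.0 − 20·log₁₀(20.3/4.9) = 92.0 − 12.35 = 79.65 dB.
fan: 73.9 − 20·log₁₀(33.6/4.9) = 73.9 − 16.72 = 57.18 dB.
Σ 10^(L/10) = 9.286e+07 → L_total = 10·log₁₀(9.286e+07) = 79.68 dB.

80 dB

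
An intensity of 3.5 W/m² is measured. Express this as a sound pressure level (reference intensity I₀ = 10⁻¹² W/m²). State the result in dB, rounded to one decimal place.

125.4 dB

I/I₀ = 3.5/10⁻¹² = 3.5×10^12, and L = 10·log₁₀(I/I₀).
L = 10·(0.5441 + 12) = 125.44 dB.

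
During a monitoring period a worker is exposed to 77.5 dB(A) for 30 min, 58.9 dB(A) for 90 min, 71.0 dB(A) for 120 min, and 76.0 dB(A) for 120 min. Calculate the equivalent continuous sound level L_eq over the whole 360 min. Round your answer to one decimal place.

73.5 dB(A)

L_eq = 10·log₁₀[(1/T)·Σ tᵢ·10^(Lᵢ/10)] with T = 360 min.
Σ tᵢ·10^(Lᵢ/10) = 30·10^(77.5/10) + 90·10^(58.9/10) + 120·10^(71.0/10) + 120·10^(76.0/10) = 8.045e+09.
L_eq = 10·log₁₀(8.045e+09/360) = 73.49 dB(A).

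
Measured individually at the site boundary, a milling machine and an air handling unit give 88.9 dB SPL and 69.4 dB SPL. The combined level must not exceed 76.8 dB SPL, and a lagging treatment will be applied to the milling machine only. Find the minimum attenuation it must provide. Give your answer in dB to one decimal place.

The untreated sources together contribute 10^(69.4/10) = 8.710e+06, i.e. 69.40 dB SPL.
To meet 76.8 dB SPL overall, the treated milling machine may contribute at most 10^(76.8/10) − 8.710e+06 = 3.915e+07, i.e. 75.93 dB SPL.
So the milling machine must be reduced from 88.9 to 75.93 dB SPL: IL = 12.97 dB.

13.0 dB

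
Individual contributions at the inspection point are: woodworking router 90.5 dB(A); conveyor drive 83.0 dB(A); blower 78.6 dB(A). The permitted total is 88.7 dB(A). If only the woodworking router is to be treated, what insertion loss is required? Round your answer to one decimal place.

Fixed contribution from the other sources: Σ 10^(L/10) = 10^(83.0/10) + 10^(78.6/10) = 2.720e+08 (84.35 dB(A)).
To meet 88.7 dB(A) overall, the treated woodworking router may contribute at most 10^(88.7/10) − 2.720e+08 = 4.693e+08, i.e. 86.71 dB(A).
So the woodworking router must be reduced from 90.5 to 86.71 dB(A): IL = 3.79 dB.

3.8 dB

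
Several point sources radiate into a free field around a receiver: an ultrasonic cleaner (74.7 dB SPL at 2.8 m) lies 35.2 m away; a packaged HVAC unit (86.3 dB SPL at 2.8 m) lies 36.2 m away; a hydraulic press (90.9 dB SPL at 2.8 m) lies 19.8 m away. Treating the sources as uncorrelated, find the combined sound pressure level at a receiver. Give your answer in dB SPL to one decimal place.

74.4 dB SPL

Apply inverse-square spreading to bring every level to the receiver, then sum 10^(L/10).
ultrasonic cleaner: 74.7 − 20·log₁₀(35.2/2.8) = 74.7 − 21.99 = 52.71 dB SPL.
packaged HVAC unit: 86.3 − 20·log₁₀(36.2/2.8) = 86.3 − 22.23 = 64.07 dB SPL.
hydraulic press: 90.9 − 20·log₁₀(19.8/2.8) = 90.9 − 16.99 = 73.91 dB SPL.
Σ 10^(L/10) = 2.734e+07 → L_total = 10·log₁₀(2.734e+07) = 74.37 dB SPL.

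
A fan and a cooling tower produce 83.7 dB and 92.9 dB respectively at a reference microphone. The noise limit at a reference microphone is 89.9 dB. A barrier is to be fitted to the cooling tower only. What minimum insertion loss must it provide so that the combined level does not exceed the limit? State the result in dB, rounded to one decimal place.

Fixed contribution from the other source: Σ 10^(L/10) = 10^(83.7/10) = 2.344e+08 (83.70 dB).
To meet 89.9 dB overall, the treated cooling tower may contribute at most 10^(89.9/10) − 2.344e+08 = 7.428e+08, i.e. 88.71 dB.
Required insertion loss = 92.9 − 88.71 = 4.19 dB.

4.2 dB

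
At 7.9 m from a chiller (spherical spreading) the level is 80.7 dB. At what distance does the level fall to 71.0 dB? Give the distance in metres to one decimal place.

For a point source L₁ − L₂ = 20·log₁₀(r₂/r₁), so r₂ = r₁·10^((L₁−L₂)/20).
r₂ = 7.9·10^((80.7−71.0)/20) = 7.9·10^(9.7/20) = 24.13 m.

24.1 m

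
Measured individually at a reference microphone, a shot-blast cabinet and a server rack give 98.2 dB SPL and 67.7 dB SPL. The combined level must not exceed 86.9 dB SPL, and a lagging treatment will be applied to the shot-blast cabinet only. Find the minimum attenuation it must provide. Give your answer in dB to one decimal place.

11.4 dB

Everything except the shot-blast cabinet sums to 10^(67.7/10) = 5.888e+06 in linear terms, 67.70 dB SPL.
To meet 86.9 dB SPL overall, the treated shot-blast cabinet may contribute at most 10^(86.9/10) − 5.888e+06 = 4.839e+08, i.e. 86.85 dB SPL.
So the shot-blast cabinet must be reduced from 98.2 to 86.85 dB SPL: IL = 11.35 dB.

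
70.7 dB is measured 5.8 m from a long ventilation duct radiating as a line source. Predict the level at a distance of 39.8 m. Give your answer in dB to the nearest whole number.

62 dB

For a line source, L₂ = L₁ − 10·log₁₀(r₂/r₁).
L₂ = 70.7 − 10·log₁₀(39.8/5.8) = 70.7 − 8.365 = 62.34 dB.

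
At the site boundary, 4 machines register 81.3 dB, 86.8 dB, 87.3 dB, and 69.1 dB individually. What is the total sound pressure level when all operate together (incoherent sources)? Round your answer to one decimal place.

90.6 dB

For uncorrelated sources the intensities add, so convert each level to linear form, sum, and take 10·log₁₀ of the total.
Σ 10^(L/10) = 10^(81.3/10) + 10^(86.8/10) + 10^(87.3/10) + 10^(69.1/10) = 1.159e+09.
L_total = 10·log₁₀(1.159e+09) = 90.64 dB.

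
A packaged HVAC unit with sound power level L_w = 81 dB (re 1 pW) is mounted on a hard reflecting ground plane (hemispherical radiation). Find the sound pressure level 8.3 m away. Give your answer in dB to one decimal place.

The power spreads over a hemisphere of area 2π·r², so L_p = L_w − 10·log₁₀(2π·r²).
2π·r² = 432.8 m², 10·log₁₀ of that is 26.363 dB.
L_p = 81 − 26.363 = 54.64 dB.

54.6 dB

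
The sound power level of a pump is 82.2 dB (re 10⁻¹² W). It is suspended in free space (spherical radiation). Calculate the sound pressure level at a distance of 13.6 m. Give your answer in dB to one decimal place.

48.5 dB

The power spreads over a sphere of area 4π·r², so L_p = L_w − 10·log₁₀(4π·r²).
4π·r² = 2324 m², 10·log₁₀ of that is 33.663 dB.
L_p = 82.2 − 33.663 = 48.54 dB.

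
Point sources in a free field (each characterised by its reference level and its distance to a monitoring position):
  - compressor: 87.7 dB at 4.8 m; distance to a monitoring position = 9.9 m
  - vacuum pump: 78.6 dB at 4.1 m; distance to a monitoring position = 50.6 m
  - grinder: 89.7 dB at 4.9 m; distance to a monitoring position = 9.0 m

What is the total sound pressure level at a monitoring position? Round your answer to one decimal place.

86.2 dB

Propagate each source to the receiver with L = L_ref − 20·log₁₀(r/r_ref), then add intensities.
compressor: 87.7 − 20·log₁₀(9.9/4.8) = 87.7 − 6.29 = 81.41 dB.
vacuum pump: 78.6 − 20·log₁₀(50.6/4.1) = 78.6 − 21.83 = 56.77 dB.
grinder: 89.7 − 20·log₁₀(9.0/4.9) = 89.7 − 5.28 = 84.42 dB.
Σ 10^(L/10) = 4.155e+08 → L_total = 10·log₁₀(4.155e+08) = 86.19 dB.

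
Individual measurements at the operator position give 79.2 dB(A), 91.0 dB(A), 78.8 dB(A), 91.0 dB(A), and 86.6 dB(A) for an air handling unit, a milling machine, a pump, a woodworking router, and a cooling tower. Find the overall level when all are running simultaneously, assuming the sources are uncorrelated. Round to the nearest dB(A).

95 dB(A)

For uncorrelated sources the intensities add, so convert each level to linear form, sum, and take 10·log₁₀ of the total.
Σ 10^(L/10) = 10^(79.2/10) + 10^(91.0/10) + 10^(78.8/10) + 10^(91.0/10) + 10^(86.6/10) = 3.134e+09.
L_total = 10·log₁₀(3.134e+09) = 94.96 dB(A).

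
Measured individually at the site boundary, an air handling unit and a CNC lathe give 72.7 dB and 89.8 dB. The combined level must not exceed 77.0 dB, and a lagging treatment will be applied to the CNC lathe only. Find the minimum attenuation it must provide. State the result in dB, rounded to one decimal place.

14.8 dB

Fixed contribution from the other source: Σ 10^(L/10) = 10^(72.7/10) = 1.862e+07 (72.70 dB).
The limit corresponds to 10^(77.0/10) = 5.012e+07; subtracting the fixed part leaves 3.150e+07 for the CNC lathe, i.e. 74.98 dB.
Required insertion loss = 89.8 − 74.98 = 14.82 dB.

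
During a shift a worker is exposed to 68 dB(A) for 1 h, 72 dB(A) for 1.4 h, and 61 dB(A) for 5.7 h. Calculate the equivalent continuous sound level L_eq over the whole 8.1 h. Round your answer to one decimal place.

66.4 dB(A)

L_eq = 10·log₁₀[(1/T)·Σ tᵢ·10^(Lᵢ/10)] with T = 8.1 h.
Σ tᵢ·10^(Lᵢ/10) = 1·10^(68/10) + 1.4·10^(72/10) + 5.7·10^(61/10) = 3.567e+07.
L_eq = 10·log₁₀(3.567e+07/8.1) = 66.44 dB(A).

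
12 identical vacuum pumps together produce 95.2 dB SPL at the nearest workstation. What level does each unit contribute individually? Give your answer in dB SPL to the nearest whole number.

84 dB SPL

For N identical incoherent sources L_total = L₁ + 10·log₁₀ N, so L₁ = 95.2 − 10·log₁₀(12) = 95.2 − 10.792.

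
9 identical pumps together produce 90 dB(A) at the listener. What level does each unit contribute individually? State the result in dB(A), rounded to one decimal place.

For N identical incoherent sources L_total = L₁ + 10·log₁₀ N, so L₁ = 90 − 10·log₁₀(9) = 90 − 9.542.

80.5 dB(A)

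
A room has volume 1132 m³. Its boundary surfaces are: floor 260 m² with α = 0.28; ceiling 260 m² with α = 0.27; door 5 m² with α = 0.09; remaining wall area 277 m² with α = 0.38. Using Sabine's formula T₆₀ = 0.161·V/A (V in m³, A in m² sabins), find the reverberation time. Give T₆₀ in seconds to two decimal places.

Total absorption A = 260·0.28 + 260·0.27 + 5·0.09 + 277·0.38 = 248.71 m² sabins.
T₆₀ = 0.161 × 1132 / 248.71 = 0.733 s.

0.73 s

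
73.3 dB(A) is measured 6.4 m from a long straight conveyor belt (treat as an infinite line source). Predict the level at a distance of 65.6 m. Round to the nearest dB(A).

Cylindrical spreading from a line source gives a 10·log₁₀(r₂/r₁) drop.
L₂ = 73.3 − 10·log₁₀(65.6/6.4) = 73.3 − 10.107 = 63.19 dB(A).

63 dB(A)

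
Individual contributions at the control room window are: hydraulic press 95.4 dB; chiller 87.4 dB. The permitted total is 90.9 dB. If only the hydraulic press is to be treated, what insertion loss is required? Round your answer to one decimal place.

7.1 dB

The untreated sources together contribute 10^(87.4/10) = 5.495e+08, i.e. 87.40 dB.
The limit corresponds to 10^(90.9/10) = 1.230e+09; subtracting the fixed part leaves 6.807e+08 for the hydraulic press, i.e. 88.33 dB.
Required insertion loss = 95.4 − 88.33 = 7.07 dB.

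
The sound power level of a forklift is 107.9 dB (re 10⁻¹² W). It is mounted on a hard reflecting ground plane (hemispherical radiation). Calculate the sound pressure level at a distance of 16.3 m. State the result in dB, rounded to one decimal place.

L_p = L_w − 10·log₁₀(2π·r²) with r = 16.3 m.
2π·r² = 1669 m², 10·log₁₀ of that is 32.226 dB.
L_p = 107.9 − 32.226 = 75.67 dB.

75.7 dB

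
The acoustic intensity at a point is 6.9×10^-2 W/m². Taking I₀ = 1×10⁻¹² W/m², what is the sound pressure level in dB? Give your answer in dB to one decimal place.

Dividing by I₀ shifts the exponent by 12: I/I₀ = 6.9×10^10.
L = 10·(0.8388 + 10) = 108.39 dB.

108.4 dB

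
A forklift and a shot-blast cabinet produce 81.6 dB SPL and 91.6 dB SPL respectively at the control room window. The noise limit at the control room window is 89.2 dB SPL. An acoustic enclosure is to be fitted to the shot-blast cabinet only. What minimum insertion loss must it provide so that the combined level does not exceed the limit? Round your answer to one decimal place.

3.2 dB

Everything except the shot-blast cabinet sums to 10^(81.6/10) = 1.445e+08 in linear terms, 81.60 dB SPL.
To meet 89.2 dB SPL overall, the treated shot-blast cabinet may contribute at most 10^(89.2/10) − 1.445e+08 = 6.872e+08, i.e. 88.37 dB SPL.
So the shot-blast cabinet must be reduced from 91.6 to 88.37 dB SPL: IL = 3.23 dB.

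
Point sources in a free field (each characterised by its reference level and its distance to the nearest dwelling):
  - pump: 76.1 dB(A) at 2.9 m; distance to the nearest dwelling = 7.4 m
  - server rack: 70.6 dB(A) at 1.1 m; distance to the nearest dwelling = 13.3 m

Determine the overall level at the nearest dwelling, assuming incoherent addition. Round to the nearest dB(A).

Apply inverse-square spreading to bring every level to the receiver, then sum 10^(L/10).
pump: 76.1 − 20·log₁₀(7.4/2.9) = 76.1 − 8.14 = 67.96 dB(A).
server rack: 70.6 − 20·log₁₀(13.3/1.1) = 70.6 − 21.65 = 48.95 dB(A).
Σ 10^(L/10) = 6.335e+06 → L_total = 10·log₁₀(6.335e+06) = 68.02 dB(A).

68 dB(A)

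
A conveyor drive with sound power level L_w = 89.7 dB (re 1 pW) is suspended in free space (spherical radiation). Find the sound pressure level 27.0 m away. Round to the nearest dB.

50 dB

L_p = L_w − 10·log₁₀(4π·r²) with r = 27.0 m.
4π·r² = 9161 m², 10·log₁₀ of that is 39.619 dB.
L_p = 89.7 − 39.619 = 50.08 dB.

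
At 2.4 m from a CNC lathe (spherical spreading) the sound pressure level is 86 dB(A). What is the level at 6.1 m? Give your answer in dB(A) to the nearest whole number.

Spherical spreading from a point source gives a 20·log₁₀(r₂/r₁) drop.
L₂ = 86 − 20·log₁₀(6.1/2.4) = 86 − 8.102 = 77.90 dB(A).

78 dB(A)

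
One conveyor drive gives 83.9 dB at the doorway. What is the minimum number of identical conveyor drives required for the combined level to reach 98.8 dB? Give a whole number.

N identical sources give L₁ + 10·log₁₀ N, so require 10·log₁₀ N ≥ 98.8 − 83.9 = 14.9 dB.
N ≥ 10^(14.9/10) = 30.903, so N = 31.

31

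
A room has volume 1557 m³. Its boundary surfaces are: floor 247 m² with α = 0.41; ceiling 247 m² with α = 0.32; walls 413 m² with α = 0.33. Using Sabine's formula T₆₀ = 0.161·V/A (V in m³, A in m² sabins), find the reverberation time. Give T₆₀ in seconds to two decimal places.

Total absorption A = 247·0.41 + 247·0.32 + 413·0.33 = 316.60 m² sabins.
T₆₀ = 0.161·V/A = 0.161·1557/316.60 = 0.792 s.

0.79 s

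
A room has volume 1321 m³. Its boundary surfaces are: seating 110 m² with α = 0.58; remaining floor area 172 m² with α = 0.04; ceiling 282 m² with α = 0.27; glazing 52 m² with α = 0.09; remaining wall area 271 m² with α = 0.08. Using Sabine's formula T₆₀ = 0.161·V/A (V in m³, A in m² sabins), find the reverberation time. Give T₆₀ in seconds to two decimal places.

Total absorption A = 110·0.58 + 172·0.04 + 282·0.27 + 52·0.09 + 271·0.08 = 173.18 m² sabins.
T₆₀ = 0.161·V/A = 0.161·1321/173.18 = 1.228 s.

1.23 s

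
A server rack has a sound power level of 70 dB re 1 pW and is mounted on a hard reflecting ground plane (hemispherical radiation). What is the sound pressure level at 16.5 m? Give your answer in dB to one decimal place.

L_p = L_w − 10·log₁₀(2π·r²) with r = 16.5 m.
2π·r² = 1711 m², 10·log₁₀ of that is 32.331 dB.
L_p = 70 − 32.331 = 37.67 dB.

37.7 dB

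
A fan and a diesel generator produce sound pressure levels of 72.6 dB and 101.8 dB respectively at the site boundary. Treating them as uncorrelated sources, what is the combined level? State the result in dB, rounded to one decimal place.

For uncorrelated sources the intensities add, so convert each level to linear form, sum, and take 10·log₁₀ of the total.
Σ 10^(L/10) = 10^(72.6/10) + 10^(101.8/10) = 1.515e+10.
L_total = 10·log₁₀(1.515e+10) = 101.81 dB.

101.8 dB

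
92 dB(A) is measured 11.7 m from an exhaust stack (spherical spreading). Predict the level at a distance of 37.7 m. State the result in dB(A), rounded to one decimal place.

Spherical spreading from a point source gives a 20·log₁₀(r₂/r₁) drop.
L₂ = 92 − 20·log₁₀(37.7/11.7) = 92 − 10.163 = 81.84 dB(A).

81.8 dB(A)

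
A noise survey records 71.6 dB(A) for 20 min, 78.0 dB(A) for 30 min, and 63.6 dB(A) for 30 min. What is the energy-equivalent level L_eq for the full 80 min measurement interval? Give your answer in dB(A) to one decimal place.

The energy average is taken in the linear domain: L_eq = 10·log₁₀[(Σ tᵢ·10^(Lᵢ/10))/T], T = 80 min.
Σ tᵢ·10^(Lᵢ/10) = 20·10^(71.6/10) + 30·10^(78.0/10) + 30·10^(63.6/10) = 2.251e+09.
L_eq = 10·log₁₀(2.251e+09/80) = 74.49 dB(A).

74.5 dB(A)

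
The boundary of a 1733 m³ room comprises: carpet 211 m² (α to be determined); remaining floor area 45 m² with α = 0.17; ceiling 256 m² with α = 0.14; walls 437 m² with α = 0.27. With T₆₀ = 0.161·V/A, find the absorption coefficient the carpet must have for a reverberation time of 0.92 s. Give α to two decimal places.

A = 0.161·V/T₆₀ = 0.161·1733/0.92 = 303.28 m² sabins.
Absorption from the other surfaces = 45·0.17 + 256·0.14 + 437·0.27 = 161.48 m², so the carpet must supply 141.80 m² over 211 m².
α = 141.80/211 = 0.672.

0.67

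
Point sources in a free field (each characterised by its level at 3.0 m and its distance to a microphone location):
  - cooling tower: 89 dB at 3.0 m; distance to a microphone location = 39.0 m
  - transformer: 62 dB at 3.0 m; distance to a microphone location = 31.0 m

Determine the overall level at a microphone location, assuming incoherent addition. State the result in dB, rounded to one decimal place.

First find each source's level at the receiver (point-source: −20·log₁₀(r/r_ref)), then combine on an intensity basis.
cooling tower: 89 − 20·log₁₀(39.0/3.0) = 89 − 22.28 = 66.72 dB.
transformer: 62 − 20·log₁₀(31.0/3.0) = 62 − 20.28 = 41.72 dB.
Σ 10^(L/10) = 4.715e+06 → L_total = 10·log₁₀(4.715e+06) = 66.73 dB.

66.7 dB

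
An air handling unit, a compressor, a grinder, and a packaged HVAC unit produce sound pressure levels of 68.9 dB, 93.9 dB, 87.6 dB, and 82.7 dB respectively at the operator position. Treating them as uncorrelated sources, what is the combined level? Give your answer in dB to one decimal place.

95.1 dB

Incoherent sources combine by intensity addition: L_total = 10·log₁₀(Σ 10^(L_i/10)).
Σ 10^(L/10) = 10^(68.9/10) + 10^(93.9/10) + 10^(87.6/10) + 10^(82.7/10) = 3.224e+09.
L_total = 10·log₁₀(3.224e+09) = 95.08 dB.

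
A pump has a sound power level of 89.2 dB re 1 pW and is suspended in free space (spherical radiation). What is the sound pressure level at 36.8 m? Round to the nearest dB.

Free-field spherical radiation: L_p = L_w − 10·log₁₀(4π·r²), r = 36.8 m.
4π·r² = 1.702e+04 m², 10·log₁₀ of that is 42.309 dB.
L_p = 89.2 − 42.309 = 46.89 dB.

47 dB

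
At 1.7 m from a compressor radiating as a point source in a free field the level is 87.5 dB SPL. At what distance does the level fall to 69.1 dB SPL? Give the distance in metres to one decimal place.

14.1 m

For a point source L₁ − L₂ = 20·log₁₀(r₂/r₁), so r₂ = r₁·10^((L₁−L₂)/20).
r₂ = 1.7·10^((87.5−69.1)/20) = 1.7·10^(18.4/20) = 14.14 m.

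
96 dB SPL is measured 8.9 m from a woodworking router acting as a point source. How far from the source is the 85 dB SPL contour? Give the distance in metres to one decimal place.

31.6 m

Point-source spreading drops the level by 20·log₁₀(r₂/r₁); inverting, r₂/r₁ = 10^(ΔL/20).
r₂ = 8.9·10^((96−85)/20) = 8.9·10^(11.0/20) = 31.58 m.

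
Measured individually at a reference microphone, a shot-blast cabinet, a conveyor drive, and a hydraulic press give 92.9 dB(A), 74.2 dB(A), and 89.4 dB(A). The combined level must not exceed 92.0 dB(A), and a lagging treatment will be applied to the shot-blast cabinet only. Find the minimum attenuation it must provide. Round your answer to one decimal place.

Everything except the shot-blast cabinet sums to 10^(74.2/10) + 10^(89.4/10) = 8.973e+08 in linear terms, 89.53 dB(A).
To meet 92.0 dB(A) overall, the treated shot-blast cabinet may contribute at most 10^(92.0/10) − 8.973e+08 = 6.876e+08, i.e. 88.37 dB(A).
Required insertion loss = 92.9 − 88.37 = 4.53 dB.

4.5 dB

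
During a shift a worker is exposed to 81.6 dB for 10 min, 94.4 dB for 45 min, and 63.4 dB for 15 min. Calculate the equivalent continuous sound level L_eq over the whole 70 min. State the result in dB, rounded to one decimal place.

Weight each interval's intensity by its duration and average over T = 70 min:
Σ tᵢ·10^(Lᵢ/10) = 10·10^(81.6/10) + 45·10^(94.4/10) + 15·10^(63.4/10) = 1.254e+11.
L_eq = 10·log₁₀(1.254e+11/70) = 92.53 dB.

92.5 dB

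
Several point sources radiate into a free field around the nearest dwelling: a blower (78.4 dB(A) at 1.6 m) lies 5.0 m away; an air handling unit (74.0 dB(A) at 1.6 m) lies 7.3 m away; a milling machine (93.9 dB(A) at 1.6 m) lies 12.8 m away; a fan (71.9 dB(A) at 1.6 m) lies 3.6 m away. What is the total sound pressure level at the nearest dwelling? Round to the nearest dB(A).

77 dB(A)

First find each source's level at the receiver (point-source: −20·log₁₀(r/r_ref)), then combine on an intensity basis.
blower: 78.4 − 20·log₁₀(5.0/1.6) = 78.4 − 9.90 = 68.50 dB(A).
air handling unit: 74.0 − 20·log₁₀(7.3/1.6) = 74.0 − 13.18 = 60.82 dB(A).
milling machine: 93.9 − 20·log₁₀(12.8/1.6) = 93.9 − 18.06 = 75.84 dB(A).
fan: 71.9 − 20·log₁₀(3.6/1.6) = 71.9 − 7.04 = 64.86 dB(A).
Σ 10^(L/10) = 4.971e+07 → L_total = 10·log₁₀(4.971e+07) = 76.96 dB(A).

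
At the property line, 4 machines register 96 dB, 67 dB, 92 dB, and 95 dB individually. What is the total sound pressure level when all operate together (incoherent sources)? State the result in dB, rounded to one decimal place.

99.4 dB

Incoherent sources combine by intensity addition: L_total = 10·log₁₀(Σ 10^(L_i/10)).
Σ 10^(L/10) = 10^(96/10) + 10^(67/10) + 10^(92/10) + 10^(95/10) = 8.733e+09.
L_total = 10·log₁₀(8.733e+09) = 99.41 dB.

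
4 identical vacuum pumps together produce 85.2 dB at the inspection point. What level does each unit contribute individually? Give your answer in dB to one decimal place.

4 equal contributions raise the level by 10·log₁₀ 4 = 6.021 dB, so each unit alone gives 85.2 − 6.021.

79.2 dB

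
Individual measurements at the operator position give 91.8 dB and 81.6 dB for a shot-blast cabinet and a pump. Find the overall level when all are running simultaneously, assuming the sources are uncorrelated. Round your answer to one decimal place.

92.2 dB

For uncorrelated sources the intensities add, so convert each level to linear form, sum, and take 10·log₁₀ of the total.
Σ 10^(L/10) = 10^(91.8/10) + 10^(81.6/10) = 1.658e+09.
L_total = 10·log₁₀(1.658e+09) = 92.20 dB.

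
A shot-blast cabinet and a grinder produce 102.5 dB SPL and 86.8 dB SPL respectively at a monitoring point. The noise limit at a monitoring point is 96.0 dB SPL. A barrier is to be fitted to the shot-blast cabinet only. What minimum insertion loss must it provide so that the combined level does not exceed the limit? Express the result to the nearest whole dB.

7 dB

Fixed contribution from the other source: Σ 10^(L/10) = 10^(86.8/10) = 4.786e+08 (86.80 dB SPL).
To meet 96.0 dB SPL overall, the treated shot-blast cabinet may contribute at most 10^(96.0/10) − 4.786e+08 = 3.502e+09, i.e. 95.44 dB SPL.
So the shot-blast cabinet must be reduced from 102.5 to 95.44 dB SPL: IL = 7.06 dB.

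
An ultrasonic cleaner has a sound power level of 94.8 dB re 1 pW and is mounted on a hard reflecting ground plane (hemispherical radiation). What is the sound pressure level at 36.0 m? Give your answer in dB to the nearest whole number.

56 dB

L_p = L_w − 10·log₁₀(2π·r²) with r = 36.0 m.
2π·r² = 8143 m², 10·log₁₀ of that is 39.108 dB.
L_p = 94.8 − 39.108 = 55.69 dB.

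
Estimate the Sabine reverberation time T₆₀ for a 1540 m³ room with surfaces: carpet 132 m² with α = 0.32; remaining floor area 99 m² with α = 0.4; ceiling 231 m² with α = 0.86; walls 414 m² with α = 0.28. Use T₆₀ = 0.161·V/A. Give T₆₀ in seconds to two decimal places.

Summing Sᵢαᵢ: 132·0.32 + 99·0.4 + 231·0.86 + 414·0.28 = 396.42 m².
T₆₀ = 0.161 × 1540 / 396.42 = 0.625 s.

0.63 s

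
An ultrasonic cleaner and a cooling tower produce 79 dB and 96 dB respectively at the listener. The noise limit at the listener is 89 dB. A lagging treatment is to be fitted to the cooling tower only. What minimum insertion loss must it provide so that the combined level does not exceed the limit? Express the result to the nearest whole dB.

Fixed contribution from the other source: Σ 10^(L/10) = 10^(79/10) = 7.943e+07 (79.00 dB).
The limit corresponds to 10^(89/10) = 7.943e+08; subtracting the fixed part leaves 7.149e+08 for the cooling tower, i.e. 88.54 dB.
Required insertion loss = 96 − 88.54 = 7.46 dB.

7 dB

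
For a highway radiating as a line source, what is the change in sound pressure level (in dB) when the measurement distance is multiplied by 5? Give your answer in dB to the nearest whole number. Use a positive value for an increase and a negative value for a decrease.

Line-source spreading: ΔL = −10·log₁₀(r₂/r₁).
ΔL = −10·log₁₀(5) = -6.99 dB.

-7 dB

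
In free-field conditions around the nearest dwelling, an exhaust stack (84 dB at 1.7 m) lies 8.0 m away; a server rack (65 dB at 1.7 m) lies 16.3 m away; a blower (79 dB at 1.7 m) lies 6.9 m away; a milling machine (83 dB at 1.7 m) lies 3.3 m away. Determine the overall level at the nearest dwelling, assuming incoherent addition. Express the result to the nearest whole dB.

78 dB

Apply inverse-square spreading to bring every level to the receiver, then sum 10^(L/10).
exhaust stack: 84 − 20·log₁₀(8.0/1.7) = 84 − 13.45 = 70.55 dB.
server rack: 65 − 20·log₁₀(16.3/1.7) = 65 − 19.63 = 45.37 dB.
blower: 79 − 20·log₁₀(6.9/1.7) = 79 − 12.17 = 66.83 dB.
milling machine: 83 − 20·log₁₀(3.3/1.7) = 83 − 5.76 = 77.24 dB.
Σ 10^(L/10) = 6.915e+07 → L_total = 10·log₁₀(6.915e+07) = 78.40 dB.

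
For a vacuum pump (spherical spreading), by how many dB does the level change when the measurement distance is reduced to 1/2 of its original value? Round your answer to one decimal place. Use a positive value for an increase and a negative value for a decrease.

+6.0 dB

Point-source spreading: ΔL = −20·log₁₀(r₂/r₁).
ΔL = −20·log₁₀(0.5) = +6.02 dB.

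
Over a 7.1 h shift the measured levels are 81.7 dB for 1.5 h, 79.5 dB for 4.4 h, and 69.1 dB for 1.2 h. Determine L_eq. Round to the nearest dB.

79 dB

L_eq = 10·log₁₀[(1/T)·Σ tᵢ·10^(Lᵢ/10)] with T = 7.1 h.
Σ tᵢ·10^(Lᵢ/10) = 1.5·10^(81.7/10) + 4.4·10^(79.5/10) + 1.2·10^(69.1/10) = 6.238e+08.
L_eq = 10·log₁₀(6.238e+08/7.1) = 79.44 dB.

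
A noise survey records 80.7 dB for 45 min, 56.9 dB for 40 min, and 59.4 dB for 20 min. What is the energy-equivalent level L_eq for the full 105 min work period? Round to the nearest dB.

77 dB

Weight each interval's intensity by its duration and average over T = 105 min:
Σ tᵢ·10^(Lᵢ/10) = 45·10^(80.7/10) + 40·10^(56.9/10) + 20·10^(59.4/10) = 5.324e+09.
L_eq = 10·log₁₀(5.324e+09/105) = 77.05 dB.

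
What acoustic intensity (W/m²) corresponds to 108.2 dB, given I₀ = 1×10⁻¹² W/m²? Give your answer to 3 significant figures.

I/I₀ = 10^(108.2/10) = 6.607e+10, so I = 6.607e+10 × 10⁻¹² W/m².

0.0661 W/m²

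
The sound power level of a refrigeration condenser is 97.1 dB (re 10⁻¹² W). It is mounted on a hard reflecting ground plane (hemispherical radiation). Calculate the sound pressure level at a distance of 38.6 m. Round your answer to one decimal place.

57.4 dB

Free-field hemispherical radiation: L_p = L_w − 10·log₁₀(2π·r²), r = 38.6 m.
2π·r² = 9362 m², 10·log₁₀ of that is 39.714 dB.
L_p = 97.1 − 39.714 = 57.39 dB.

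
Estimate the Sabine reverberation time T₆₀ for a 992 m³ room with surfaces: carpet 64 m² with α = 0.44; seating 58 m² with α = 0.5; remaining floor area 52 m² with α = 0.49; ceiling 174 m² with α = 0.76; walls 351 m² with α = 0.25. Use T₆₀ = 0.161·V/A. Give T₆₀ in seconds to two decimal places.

Total absorption A = 64·0.44 + 58·0.5 + 52·0.49 + 174·0.76 + 351·0.25 = 302.63 m² sabins.
T₆₀ = 0.161 × 992 / 302.63 = 0.528 s.

0.53 s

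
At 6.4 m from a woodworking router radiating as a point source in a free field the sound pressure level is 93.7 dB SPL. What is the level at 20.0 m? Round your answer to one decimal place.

Spherical spreading from a point source gives a 20·log₁₀(r₂/r₁) drop.
L₂ = 93.7 − 20·log₁₀(20.0/6.4) = 93.7 − 9.897 = 83.80 dB SPL.

83.8 dB SPL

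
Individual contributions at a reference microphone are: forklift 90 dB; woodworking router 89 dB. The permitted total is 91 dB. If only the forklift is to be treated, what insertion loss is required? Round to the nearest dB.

3 dB

The untreated sources together contribute 10^(89/10) = 7.943e+08, i.e. 89.00 dB.
To meet 91 dB overall, the treated forklift may contribute at most 10^(91/10) − 7.943e+08 = 4.646e+08, i.e. 86.67 dB.
Required insertion loss = 90 − 86.67 = 3.33 dB.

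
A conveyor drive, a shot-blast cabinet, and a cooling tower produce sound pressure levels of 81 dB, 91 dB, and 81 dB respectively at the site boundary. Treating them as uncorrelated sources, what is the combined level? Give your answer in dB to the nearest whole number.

92 dB

For uncorrelated sources the intensities add, so convert each level to linear form, sum, and take 10·log₁₀ of the total.
Σ 10^(L/10) = 10^(81/10) + 10^(91/10) + 10^(81/10) = 1.511e+09.
L_total = 10·log₁₀(1.511e+09) = 91.79 dB.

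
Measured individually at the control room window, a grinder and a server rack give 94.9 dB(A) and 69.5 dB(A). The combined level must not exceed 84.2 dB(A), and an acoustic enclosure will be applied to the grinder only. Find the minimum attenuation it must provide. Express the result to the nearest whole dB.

11 dB

The untreated sources together contribute 10^(69.5/10) = 8.913e+06, i.e. 69.50 dB(A).
To meet 84.2 dB(A) overall, the treated grinder may contribute at most 10^(84.2/10) − 8.913e+06 = 2.541e+08, i.e. 84.05 dB(A).
Required insertion loss = 94.9 − 84.05 = 10.85 dB.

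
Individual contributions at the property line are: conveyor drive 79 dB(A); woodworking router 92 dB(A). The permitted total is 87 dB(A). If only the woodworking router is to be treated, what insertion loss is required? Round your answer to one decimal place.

The untreated sources together contribute 10^(79/10) = 7.943e+07, i.e. 79.00 dB(A).
The limit corresponds to 10^(87/10) = 5.012e+08; subtracting the fixed part leaves 4.218e+08 for the woodworking router, i.e. 86.25 dB(A).
Required insertion loss = 92 − 86.25 = 5.75 dB.

5.7 dB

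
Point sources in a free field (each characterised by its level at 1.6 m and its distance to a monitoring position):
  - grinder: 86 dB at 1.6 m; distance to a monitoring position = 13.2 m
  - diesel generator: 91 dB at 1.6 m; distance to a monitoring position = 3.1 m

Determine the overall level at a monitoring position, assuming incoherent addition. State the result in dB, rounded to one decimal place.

First find each source's level at the receiver (point-source: −20·log₁₀(r/r_ref)), then combine on an intensity basis.
grinder: 86 − 20·log₁₀(13.2/1.6) = 86 − 18.33 = 67.67 dB.
diesel generator: 91 − 20·log₁₀(3.1/1.6) = 91 − 5.74 = 85.26 dB.
Σ 10^(L/10) = 3.412e+08 → L_total = 10·log₁₀(3.412e+08) = 85.33 dB.

85.3 dB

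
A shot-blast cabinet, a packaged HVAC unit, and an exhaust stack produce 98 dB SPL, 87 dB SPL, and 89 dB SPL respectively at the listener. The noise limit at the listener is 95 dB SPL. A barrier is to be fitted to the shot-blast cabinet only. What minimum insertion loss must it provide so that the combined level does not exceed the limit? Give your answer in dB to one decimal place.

5.3 dB

Everything except the shot-blast cabinet sums to 10^(87/10) + 10^(89/10) = 1.296e+09 in linear terms, 91.12 dB SPL.
The limit corresponds to 10^(95/10) = 3.162e+09; subtracting the fixed part leaves 1.867e+09 for the shot-blast cabinet, i.e. 92.71 dB SPL.
Required insertion loss = 98 − 92.71 = 5.29 dB.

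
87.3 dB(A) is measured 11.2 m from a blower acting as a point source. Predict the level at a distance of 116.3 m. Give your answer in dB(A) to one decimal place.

For a point source, L₂ = L₁ − 20·log₁₀(r₂/r₁).
L₂ = 87.3 − 20·log₁₀(116.3/11.2) = 87.3 − 20.327 = 66.97 dB(A).

67.0 dB(A)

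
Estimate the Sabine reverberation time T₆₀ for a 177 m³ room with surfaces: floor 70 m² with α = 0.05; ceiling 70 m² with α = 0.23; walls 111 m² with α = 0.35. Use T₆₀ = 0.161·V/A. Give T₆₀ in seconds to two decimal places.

0.49 s

Total absorption A = 70·0.05 + 70·0.23 + 111·0.35 = 58.45 m² sabins.
T₆₀ = 0.161·V/A = 0.161·177/58.45 = 0.488 s.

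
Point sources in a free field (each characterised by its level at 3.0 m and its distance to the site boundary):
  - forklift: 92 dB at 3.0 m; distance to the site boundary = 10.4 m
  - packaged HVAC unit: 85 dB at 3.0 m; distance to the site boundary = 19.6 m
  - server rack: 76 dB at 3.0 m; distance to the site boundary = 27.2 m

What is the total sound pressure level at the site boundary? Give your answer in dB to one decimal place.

First find each source's level at the receiver (point-source: −20·log₁₀(r/r_ref)), then combine on an intensity basis.
forklift: 92 − 20·log₁₀(10.4/3.0) = 92 − 10.80 = 81.20 dB.
packaged HVAC unit: 85 − 20·log₁₀(19.6/3.0) = 85 − 16.30 = 68.70 dB.
server rack: 76 − 20·log₁₀(27.2/3.0) = 76 − 19.15 = 56.85 dB.
Σ 10^(L/10) = 1.398e+08 → L_total = 10·log₁₀(1.398e+08) = 81.45 dB.

81.5 dB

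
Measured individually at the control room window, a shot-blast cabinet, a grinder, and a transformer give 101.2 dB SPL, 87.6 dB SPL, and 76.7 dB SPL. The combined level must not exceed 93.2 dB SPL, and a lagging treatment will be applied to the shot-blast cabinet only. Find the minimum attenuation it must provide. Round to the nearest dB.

The untreated sources together contribute 10^(87.6/10) + 10^(76.7/10) = 6.222e+08, i.e. 87.94 dB SPL.
The limit corresponds to 10^(93.2/10) = 2.089e+09; subtracting the fixed part leaves 1.467e+09 for the shot-blast cabinet, i.e. 91.66 dB SPL.
So the shot-blast cabinet must be reduced from 101.2 to 91.66 dB SPL: IL = 9.54 dB.

10 dB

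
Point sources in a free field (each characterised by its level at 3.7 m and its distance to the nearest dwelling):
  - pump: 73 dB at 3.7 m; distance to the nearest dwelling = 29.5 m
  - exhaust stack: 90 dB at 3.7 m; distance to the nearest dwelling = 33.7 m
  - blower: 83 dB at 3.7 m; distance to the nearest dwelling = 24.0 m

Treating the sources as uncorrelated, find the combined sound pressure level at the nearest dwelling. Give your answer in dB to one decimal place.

72.3 dB

Propagate each source to the receiver with L = L_ref − 20·log₁₀(r/r_ref), then add intensities.
pump: 73 − 20·log₁₀(29.5/3.7) = 73 − 18.03 = 54.97 dB.
exhaust stack: 90 − 20·log₁₀(33.7/3.7) = 90 − 19.19 = 70.81 dB.
blower: 83 − 20·log₁₀(24.0/3.7) = 83 − 16.24 = 66.76 dB.
Σ 10^(L/10) = 1.711e+07 → L_total = 10·log₁₀(1.711e+07) = 72.33 dB.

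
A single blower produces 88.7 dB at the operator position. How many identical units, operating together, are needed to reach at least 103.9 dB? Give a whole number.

Need L₁ + 10·log₁₀ N ≥ 103.9, i.e. log₁₀ N ≥ 1.52.
N ≥ 10^(15.2/10) = 33.113, so N = 34.

34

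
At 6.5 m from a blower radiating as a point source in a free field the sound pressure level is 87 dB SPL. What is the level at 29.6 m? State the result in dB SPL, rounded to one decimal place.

73.8 dB SPL

For a point source, L₂ = L₁ − 20·log₁₀(r₂/r₁).
L₂ = 87 − 20·log₁₀(29.6/6.5) = 87 − 13.168 = 73.83 dB SPL.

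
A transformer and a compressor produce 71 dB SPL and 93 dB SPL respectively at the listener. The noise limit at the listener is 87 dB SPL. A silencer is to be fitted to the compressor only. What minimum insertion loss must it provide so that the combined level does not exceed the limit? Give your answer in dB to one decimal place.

6.1 dB

Fixed contribution from the other source: Σ 10^(L/10) = 10^(71/10) = 1.259e+07 (71.00 dB SPL).
The limit corresponds to 10^(87/10) = 5.012e+08; subtracting the fixed part leaves 4.886e+08 for the compressor, i.e. 86.89 dB SPL.
Required insertion loss = 93 − 86.89 = 6.11 dB.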